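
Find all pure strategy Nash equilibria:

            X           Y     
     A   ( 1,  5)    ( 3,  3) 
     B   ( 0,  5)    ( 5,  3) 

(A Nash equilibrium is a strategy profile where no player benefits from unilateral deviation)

Nash equilibrium: (A, X)

Work:
Best responses:
  P1 vs X: payoffs [1, 0] → best response A (payoff 1)
  P1 vs Y: payoffs [3, 5] → best response B (payoff 5)
  P2 vs A: payoffs [5, 3] → best response X (payoff 5)
  P2 vs B: payoffs [5, 3] → best response X (payoff 5)
Mutual best responses: (A,X) → Nash equilibria.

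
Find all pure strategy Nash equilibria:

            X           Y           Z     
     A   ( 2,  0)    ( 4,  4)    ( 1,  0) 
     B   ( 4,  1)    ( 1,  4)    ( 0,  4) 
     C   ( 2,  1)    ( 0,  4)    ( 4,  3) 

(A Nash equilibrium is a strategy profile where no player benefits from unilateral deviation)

Nash equilibrium: (A, Y)

Work:
Best responses:
  P1 vs X: payoffs [2, 4, 2] → best response B (payoff 4)
  P1 vs Y: payoffs [4, 1, 0] → best response A (payoff 4)
  P1 vs Z: payoffs [1, 0, 4] → best response C (payoff 4)
  P2 vs A: payoffs [0, 4, 0] → best response Y (payoff 4)
  P2 vs B: payoffs [1, 4, 4] → best response Y/Z (payoff 4)
  P2 vs C: payoffs [1, 4, 3] → best response Y (payoff 4)
Mutual best responses: (A,Y) → Nash equilibria.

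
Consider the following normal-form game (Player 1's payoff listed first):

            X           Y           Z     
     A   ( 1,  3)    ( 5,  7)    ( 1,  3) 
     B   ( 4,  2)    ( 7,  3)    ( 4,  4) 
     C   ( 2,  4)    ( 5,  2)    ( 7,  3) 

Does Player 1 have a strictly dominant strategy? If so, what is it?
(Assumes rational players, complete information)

No strictly dominant strategy exists for Player 1

Work:
A strategy strictly dominates another if it gives a strictly higher payoff against every opponent action. Compare each pair of P1's strategies column-by-column:
  A vs B: [1 vs 4, 5 vs 7, 1 vs 4] → A does not strictly dominate B (column X: 1 ≤ 4)
  A vs C: [1 vs 2, 5 vs 5, 1 vs 7] → A does not strictly dominate C (column X: 1 ≤ 2)
  B vs A: [4 vs 1, 7 vs 5, 4 vs 1] → B strictly dominates A
  B vs C: [4 vs 2, 7 vs 5, 4 vs 7] → B does not strictly dominate C (column Z: 4 ≤ 7)
  C vs A: [2 vs 1, 5 vs 5, 7 vs 1] → C does not strictly dominate A (column Y: 5 ≤ 5)
  C vs B: [2 vs 4, 5 vs 7, 7 vs 4] → C does not strictly dominate B (column X: 2 ≤ 4)
No single strategy strictly dominates all others → no strictly dominant strategy.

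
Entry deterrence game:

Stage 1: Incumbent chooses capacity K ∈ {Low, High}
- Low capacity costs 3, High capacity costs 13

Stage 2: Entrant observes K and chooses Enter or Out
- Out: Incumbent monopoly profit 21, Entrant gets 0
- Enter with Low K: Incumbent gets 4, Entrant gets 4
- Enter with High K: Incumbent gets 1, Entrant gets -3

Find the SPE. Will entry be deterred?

SPE: (High, Enter|Low, Out|High); Entry deterred. Incumbent net profit = 8

Work:
After Low K: Entrant enters (4 > 0)
After High K: Entrant stays out (-3 < 0)
Incumbent: Low → 4−3=1, High → 21−13=8
Incumbent chooses High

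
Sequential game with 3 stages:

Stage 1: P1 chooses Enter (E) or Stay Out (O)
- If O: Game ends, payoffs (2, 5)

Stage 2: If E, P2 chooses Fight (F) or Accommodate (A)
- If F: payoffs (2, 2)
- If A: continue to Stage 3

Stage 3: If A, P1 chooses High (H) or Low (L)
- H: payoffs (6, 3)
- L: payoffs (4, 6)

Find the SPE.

SPE: (E, A, H); Outcome (6, 3)

Work:
Stage 3: P1 chooses H (6 vs 4)
Stage 2: P2: F->2, A->3 (anticipating H). Choose A
Stage 1: P1: O->2, E->6 (anticipating A, H). Choose E
SPE path: E -> A -> H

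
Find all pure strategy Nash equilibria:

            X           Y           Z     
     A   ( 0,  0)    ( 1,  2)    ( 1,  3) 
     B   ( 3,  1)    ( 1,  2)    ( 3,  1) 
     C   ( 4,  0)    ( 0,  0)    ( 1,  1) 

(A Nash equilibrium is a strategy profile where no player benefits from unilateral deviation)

Nash equilibrium: (B, Y)

Work:
Best responses:
  P1 vs X: payoffs [0, 3, 4] → best response C (payoff 4)
  P1 vs Y: payoffs [1, 1, 0] → best response A/B (payoff 1)
  P1 vs Z: payoffs [1, 3, 1] → best response B (payoff 3)
  P2 vs A: payoffs [0, 2, 3] → best response Z (payoff 3)
  P2 vs B: payoffs [1, 2, 1] → best response Y (payoff 2)
  P2 vs C: payoffs [0, 0, 1] → best response Z (payoff 1)
Mutual best responses: (B,Y) → Nash equilibria.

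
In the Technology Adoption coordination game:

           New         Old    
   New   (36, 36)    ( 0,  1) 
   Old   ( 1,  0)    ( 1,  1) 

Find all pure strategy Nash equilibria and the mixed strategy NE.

Pure NE: (New, New) and (Old, Old); Mixed NE: p = 0.0278, q = 0.0278

Work:
Check pure NE:
(New, New): (36, 36) - no unilateral deviation beneficial
(Old, Old): (1, 1) - no unilateral deviation beneficial
Mixed NE: P1 plays New with p = 0.0278, P2 plays New with q = 0.0278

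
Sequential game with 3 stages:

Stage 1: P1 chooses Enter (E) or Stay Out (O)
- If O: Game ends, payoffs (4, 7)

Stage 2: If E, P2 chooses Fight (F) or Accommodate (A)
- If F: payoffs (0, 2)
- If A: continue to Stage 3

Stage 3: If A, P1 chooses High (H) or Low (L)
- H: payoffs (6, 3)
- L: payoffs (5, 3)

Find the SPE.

SPE: (E, A, H); Outcome (6, 3)

Work:
Stage 3: P1 chooses H (6 vs 5)
Stage 2: P2: F->2, A->3 (anticipating H). Choose A
Stage 1: P1: O->4, E->6 (anticipating A, H). Choose E
SPE path: E -> A -> H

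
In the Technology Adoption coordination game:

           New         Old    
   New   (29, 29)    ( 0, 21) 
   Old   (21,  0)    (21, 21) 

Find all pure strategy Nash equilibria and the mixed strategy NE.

Pure NE: (New, New) and (Old, Old); Mixed NE: p = 0.7241, q = 0.7241

Work:
Check pure NE:
(New, New): (29, 29) - no unilateral deviation beneficial
(Old, Old): (21, 21) - no unilateral deviation beneficial
Mixed NE: P1 plays New with p = 0.7241, P2 plays New with q = 0.7241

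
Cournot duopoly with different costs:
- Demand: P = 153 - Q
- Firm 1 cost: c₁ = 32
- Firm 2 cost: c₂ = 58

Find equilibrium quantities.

q₁* = 49.0, q₂* = 23.0

Work:
Reaction: q₁ = (153 - 32 - q₂)/2
Reaction: q₂ = (153 - 58 - q₁)/2
Solve simultaneously:
q₁* = (153 - 2×32 + 58)/3 = 49.0
q₂* = (153 - 2×58 + 32)/3 = 23.0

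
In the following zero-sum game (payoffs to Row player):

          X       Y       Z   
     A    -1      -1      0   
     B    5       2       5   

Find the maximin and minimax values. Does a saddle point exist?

Maximin = 2, Minimax = 2, Saddle: True

Work:
Row minimums: [-1, 2] → maximin = 2
Column maximums: [5, 2, 5] → minimax = 2
Saddle point exists! Game value = 2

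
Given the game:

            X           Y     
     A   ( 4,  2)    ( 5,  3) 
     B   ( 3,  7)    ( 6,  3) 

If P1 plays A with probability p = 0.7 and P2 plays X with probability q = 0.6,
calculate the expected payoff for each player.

E[P1] = 4.34, E[P2] = 3.3

Work:
E[P1] = p·q·π₁(A,X) + p·(1-q)·π₁(A,Y) + (1-p)·q·π₁(B,X) + (1-p)·(1-q)·π₁(B,Y)
= 0.7·0.6·4 + 0.7·0.4·5 + 0.3·0.6·3 + 0.3·0.4·6
= 4.34

E[P2] = 3.3 (similar calculation)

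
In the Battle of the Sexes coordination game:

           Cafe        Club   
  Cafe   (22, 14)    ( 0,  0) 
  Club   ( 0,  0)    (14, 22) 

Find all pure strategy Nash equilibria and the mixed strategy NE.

Pure NE: (Cafe, Cafe) and (Club, Club); Mixed NE: p = 0.6111, q = 0.3889

Work:
Check pure NE:
(Cafe, Cafe): (22, 14) - no unilateral deviation beneficial
(Club, Club): (14, 22) - no unilateral deviation beneficial
Mixed NE: P1 plays Cafe with p = 0.6111, P2 plays Cafe with q = 0.3889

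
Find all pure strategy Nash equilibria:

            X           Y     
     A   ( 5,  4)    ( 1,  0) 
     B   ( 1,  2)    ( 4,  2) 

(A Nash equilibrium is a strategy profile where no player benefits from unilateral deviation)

Nash equilibrium: (A, X), (B, Y)

Work:
Best responses:
  P1 vs X: payoffs [5, 1] → best response A (payoff 5)
  P1 vs Y: payoffs [1, 4] → best response B (payoff 4)
  P2 vs A: payoffs [4, 0] → best response X (payoff 4)
  P2 vs B: payoffs [2, 2] → best response X/Y (payoff 2)
Mutual best responses: (A,X), (B,Y) → Nash equilibria.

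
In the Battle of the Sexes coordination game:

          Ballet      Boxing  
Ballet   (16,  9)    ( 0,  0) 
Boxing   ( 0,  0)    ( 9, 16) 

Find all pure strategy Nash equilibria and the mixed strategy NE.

Pure NE: (Ballet, Ballet) and (Boxing, Boxing); Mixed NE: p = 0.64, q = 0.36

Work:
Check pure NE:
(Ballet, Ballet): (16, 9) - no unilateral deviation beneficial
(Boxing, Boxing): (9, 16) - no unilateral deviation beneficial
Mixed NE: P1 plays Ballet with p = 0.64, P2 plays Ballet with q = 0.36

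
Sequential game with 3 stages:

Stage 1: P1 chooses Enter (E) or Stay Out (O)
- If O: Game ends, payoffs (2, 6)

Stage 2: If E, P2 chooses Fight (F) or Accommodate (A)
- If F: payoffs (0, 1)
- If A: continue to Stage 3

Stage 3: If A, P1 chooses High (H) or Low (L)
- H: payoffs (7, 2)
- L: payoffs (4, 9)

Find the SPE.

SPE: (E, A, H); Outcome (7, 2)

Work:
Stage 3: P1 chooses H (7 vs 4)
Stage 2: P2: F->1, A->2 (anticipating H). Choose A
Stage 1: P1: O->2, E->7 (anticipating A, H). Choose E
SPE path: E -> A -> H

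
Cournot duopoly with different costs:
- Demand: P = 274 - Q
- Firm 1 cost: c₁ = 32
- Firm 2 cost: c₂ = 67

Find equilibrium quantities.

q₁* = 92.33, q₂* = 57.33

Work:
Reaction: q₁ = (274 - 32 - q₂)/2
Reaction: q₂ = (274 - 67 - q₁)/2
Solve simultaneously:
q₁* = (274 - 2×32 + 67)/3 = 92.33
q₂* = (274 - 2×67 + 32)/3 = 57.33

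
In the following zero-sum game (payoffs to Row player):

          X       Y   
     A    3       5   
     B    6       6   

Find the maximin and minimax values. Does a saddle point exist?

Maximin = 6, Minimax = 6, Saddle: True

Work:
Row minimums: [3, 6] → maximin = 6
Column maximums: [6, 6] → minimax = 6
Saddle point exists! Game value = 6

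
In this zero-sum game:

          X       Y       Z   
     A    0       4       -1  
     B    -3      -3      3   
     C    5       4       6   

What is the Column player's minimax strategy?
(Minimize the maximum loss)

Column should play Y, value = 4

Work:
Column player minimizes Row's maximum payoff:
Column X: max payoff to Row = 5
Column Y: max payoff to Row = 4
Column Z: max payoff to Row = 6
Minimum is 4, achieved by column Y.
Minimax strategy: Y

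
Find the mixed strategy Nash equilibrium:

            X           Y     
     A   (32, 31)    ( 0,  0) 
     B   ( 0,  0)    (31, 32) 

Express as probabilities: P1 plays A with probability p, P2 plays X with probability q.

p = 0.5079, q = 0.4921

Work:
Find probabilities that make opponent indifferent:
P2 chooses q to make P1 indifferent between A and B
P1 chooses p to make P2 indifferent between X and Y
Mixed NE: P1 plays (A: 0.5079, B: 0.4921), P2 plays (X: 0.4921, Y: 0.5079)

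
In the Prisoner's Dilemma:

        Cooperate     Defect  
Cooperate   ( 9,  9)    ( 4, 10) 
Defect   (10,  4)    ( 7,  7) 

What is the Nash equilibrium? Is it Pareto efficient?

(Defect, Defect) is NE; not Pareto efficient

Work:
Defect dominates Cooperate for both players:
If P2 cooperates: Defect (10) > Cooperate (9)
If P2 defects: Defect (7) > Cooperate (4)
NE: (Defect, Defect) with payoff (7, 7)
But (Cooperate, Cooperate) = (9, 9) Pareto dominates (7, 7)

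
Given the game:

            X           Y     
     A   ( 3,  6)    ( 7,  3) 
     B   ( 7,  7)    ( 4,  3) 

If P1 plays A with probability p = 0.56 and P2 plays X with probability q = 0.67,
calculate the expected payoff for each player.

E[P1] = 5.0636, E[P2] = 5.3048

Work:
E[P1] = p·q·π₁(A,X) + p·(1-q)·π₁(A,Y) + (1-p)·q·π₁(B,X) + (1-p)·(1-q)·π₁(B,Y)
= 0.56·0.67·3 + 0.56·0.33·7 + 0.44·0.67·7 + 0.44·0.33·4
= 5.0636

E[P2] = 5.3048 (similar calculation)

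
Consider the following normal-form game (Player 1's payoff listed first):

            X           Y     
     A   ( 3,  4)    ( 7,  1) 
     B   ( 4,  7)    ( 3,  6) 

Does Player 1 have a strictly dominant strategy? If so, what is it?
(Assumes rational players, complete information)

No strictly dominant strategy exists for Player 1

Work:
A strategy strictly dominates another if it gives a strictly higher payoff against every opponent action. Compare each pair of P1's strategies column-by-column:
  A vs B: [3 vs 4, 7 vs 3] → A does not strictly dominate B (column X: 3 ≤ 4)
  B vs A: [4 vs 3, 3 vs 7] → B does not strictly dominate A (column Y: 3 ≤ 7)
No single strategy strictly dominates all others → no strictly dominant strategy.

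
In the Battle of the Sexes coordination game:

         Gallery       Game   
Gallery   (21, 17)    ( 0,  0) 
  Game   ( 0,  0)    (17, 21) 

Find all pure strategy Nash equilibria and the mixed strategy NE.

Pure NE: (Gallery, Gallery) and (Game, Game); Mixed NE: p = 0.5526, q = 0.4474

Work:
Check pure NE:
(Gallery, Gallery): (21, 17) - no unilateral deviation beneficial
(Game, Game): (17, 21) - no unilateral deviation beneficial
Mixed NE: P1 plays Gallery with p = 0.5526, P2 plays Gallery with q = 0.4474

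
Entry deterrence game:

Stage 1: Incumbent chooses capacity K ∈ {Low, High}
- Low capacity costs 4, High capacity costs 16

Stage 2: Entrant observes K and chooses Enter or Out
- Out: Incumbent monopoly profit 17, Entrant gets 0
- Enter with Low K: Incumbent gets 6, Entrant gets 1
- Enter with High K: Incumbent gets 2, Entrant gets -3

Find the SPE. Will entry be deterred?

SPE: (Low, Enter|Low, Out|High); Entry not deterred. Incumbent net profit = 2, Entrant gets 1

Work:
After Low K: Entrant enters (1 > 0)
After High K: Entrant stays out (-3 < 0)
Incumbent: Low → 6−4=2, High → 17−16=1
Incumbent chooses Low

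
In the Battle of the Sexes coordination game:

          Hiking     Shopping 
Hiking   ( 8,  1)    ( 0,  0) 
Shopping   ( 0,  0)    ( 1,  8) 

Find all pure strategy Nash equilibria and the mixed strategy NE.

Pure NE: (Hiking, Hiking) and (Shopping, Shopping); Mixed NE: p = 0.8889, q = 0.1111

Work:
Check pure NE:
(Hiking, Hiking): (8, 1) - no unilateral deviation beneficial
(Shopping, Shopping): (1, 8) - no unilateral deviation beneficial
Mixed NE: P1 plays Hiking with p = 0.8889, P2 plays Hiking with q = 0.1111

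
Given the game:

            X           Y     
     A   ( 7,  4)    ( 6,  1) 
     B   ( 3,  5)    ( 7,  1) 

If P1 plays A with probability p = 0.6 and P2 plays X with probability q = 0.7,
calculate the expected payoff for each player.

E[P1] = 5.7, E[P2] = 3.38

Work:
E[P1] = p·q·π₁(A,X) + p·(1-q)·π₁(A,Y) + (1-p)·q·π₁(B,X) + (1-p)·(1-q)·π₁(B,Y)
= 0.6·0.7·7 + 0.6·0.3·6 + 0.4·0.7·3 + 0.4·0.3·7
= 5.7

E[P2] = 3.38 (similar calculation)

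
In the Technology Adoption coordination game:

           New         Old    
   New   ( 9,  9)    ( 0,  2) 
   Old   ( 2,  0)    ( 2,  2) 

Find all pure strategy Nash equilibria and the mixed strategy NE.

Pure NE: (New, New) and (Old, Old); Mixed NE: p = 0.2222, q = 0.2222

Work:
Check pure NE:
(New, New): (9, 9) - no unilateral deviation beneficial
(Old, Old): (2, 2) - no unilateral deviation beneficial
Mixed NE: P1 plays New with p = 0.2222, P2 plays New with q = 0.2222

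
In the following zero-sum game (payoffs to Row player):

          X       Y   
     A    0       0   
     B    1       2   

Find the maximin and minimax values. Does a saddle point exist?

Maximin = 1, Minimax = 1, Saddle: True

Work:
Row minimums: [0, 1] → maximin = 1
Column maximums: [1, 2] → minimax = 1
Saddle point exists! Game value = 1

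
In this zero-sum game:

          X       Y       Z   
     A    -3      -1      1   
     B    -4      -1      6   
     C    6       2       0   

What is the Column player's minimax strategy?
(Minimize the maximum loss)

Column should play Y, value = 2

Work:
Column player minimizes Row's maximum payoff:
Column X: max payoff to Row = 6
Column Y: max payoff to Row = 2
Column Z: max payoff to Row = 6
Minimum is 2, achieved by column Y.
Minimax strategy: Y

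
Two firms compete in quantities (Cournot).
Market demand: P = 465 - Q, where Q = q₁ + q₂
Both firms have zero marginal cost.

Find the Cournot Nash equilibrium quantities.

q₁* = q₂* = 155.0; P* = 155.0

Work:
Profit: π_i = P·q_i = (a - q_i - q_j)·q_i
FOC: ∂π_i/∂q_i = a - 2q_i - q_j = 0
Reaction function: q_i = (465 - q_j)/2
Symmetry: q* = 465/3 = 155.0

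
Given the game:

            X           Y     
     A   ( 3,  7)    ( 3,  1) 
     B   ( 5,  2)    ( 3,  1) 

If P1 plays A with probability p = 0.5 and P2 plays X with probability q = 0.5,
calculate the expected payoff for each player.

E[P1] = 3.5, E[P2] = 2.75

Work:
E[P1] = p·q·π₁(A,X) + p·(1-q)·π₁(A,Y) + (1-p)·q·π₁(B,X) + (1-p)·(1-q)·π₁(B,Y)
= 0.5·0.5·3 + 0.5·0.5·3 + 0.5·0.5·5 + 0.5·0.5·3
= 3.5

E[P2] = 2.75 (similar calculation)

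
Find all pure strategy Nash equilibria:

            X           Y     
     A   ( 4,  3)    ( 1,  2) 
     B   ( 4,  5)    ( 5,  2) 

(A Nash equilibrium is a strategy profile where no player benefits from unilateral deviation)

Nash equilibrium: (A, X), (B, X)

Work:
Best responses:
  P1 vs X: payoffs [4, 4] → best response A/B (payoff 4)
  P1 vs Y: payoffs [1, 5] → best response B (payoff 5)
  P2 vs A: payoffs [3, 2] → best response X (payoff 3)
  P2 vs B: payoffs [5, 2] → best response X (payoff 5)
Mutual best responses: (A,X), (B,X) → Nash equilibria.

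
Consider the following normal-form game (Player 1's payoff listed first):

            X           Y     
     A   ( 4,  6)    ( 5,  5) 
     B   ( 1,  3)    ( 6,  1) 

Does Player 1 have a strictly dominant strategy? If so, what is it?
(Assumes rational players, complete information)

No strictly dominant strategy exists for Player 1

Work:
A strategy strictly dominates another if it gives a strictly higher payoff against every opponent action. Compare each pair of P1's strategies column-by-column:
  A vs B: [4 vs 1, 5 vs 6] → A does not strictly dominate B (column Y: 5 ≤ 6)
  B vs A: [1 vs 4, 6 vs 5] → B does not strictly dominate A (column X: 1 ≤ 4)
No single strategy strictly dominates all others → no strictly dominant strategy.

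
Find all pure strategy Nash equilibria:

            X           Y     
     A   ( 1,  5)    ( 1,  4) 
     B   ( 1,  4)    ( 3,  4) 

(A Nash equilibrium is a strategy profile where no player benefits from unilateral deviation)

Nash equilibrium: (A, X), (B, X), (B, Y)

Work:
Best responses:
  P1 vs X: payoffs [1, 1] → best response A/B (payoff 1)
  P1 vs Y: payoffs [1, 3] → best response B (payoff 3)
  P2 vs A: payoffs [5, 4] → best response X (payoff 5)
  P2 vs B: payoffs [4, 4] → best response X/Y (payoff 4)
Mutual best responses: (A,X), (B,X), (B,Y) → Nash equilibria.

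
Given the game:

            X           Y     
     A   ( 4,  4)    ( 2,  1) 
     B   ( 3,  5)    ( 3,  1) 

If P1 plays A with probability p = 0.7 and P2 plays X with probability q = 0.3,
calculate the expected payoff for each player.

E[P1] = 2.72, E[P2] = 1.99

Work:
E[P1] = p·q·π₁(A,X) + p·(1-q)·π₁(A,Y) + (1-p)·q·π₁(B,X) + (1-p)·(1-q)·π₁(B,Y)
= 0.7·0.3·4 + 0.7·0.7·2 + 0.3·0.3·3 + 0.3·0.7·3
= 2.72

E[P2] = 1.99 (similar calculation)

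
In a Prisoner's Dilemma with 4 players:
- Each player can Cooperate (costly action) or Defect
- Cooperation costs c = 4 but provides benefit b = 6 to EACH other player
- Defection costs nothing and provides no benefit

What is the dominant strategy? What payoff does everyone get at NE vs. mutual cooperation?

Dominant: Defect; NE payoff = 0; Coop payoff = 14

Work:
Defect dominates (saves cost c = 4, benefit to others is external)
NE: All defect → everyone gets 0
If all cooperate: each receives (3)×6 - 4 = 14
Social dilemma: 14 > 0 but NE gives 0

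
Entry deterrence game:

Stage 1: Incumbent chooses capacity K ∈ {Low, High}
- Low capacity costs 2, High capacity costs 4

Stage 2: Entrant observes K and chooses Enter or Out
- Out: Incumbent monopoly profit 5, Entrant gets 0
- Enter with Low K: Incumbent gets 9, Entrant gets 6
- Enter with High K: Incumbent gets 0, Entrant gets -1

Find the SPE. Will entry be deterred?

SPE: (Low, Enter|Low, Out|High); Entry not deterred. Incumbent net profit = 7, Entrant gets 6

Work:
After Low K: Entrant enters (6 > 0)
After High K: Entrant stays out (-1 < 0)
Incumbent: Low → 9−2=7, High → 5−4=1
Incumbent chooses Low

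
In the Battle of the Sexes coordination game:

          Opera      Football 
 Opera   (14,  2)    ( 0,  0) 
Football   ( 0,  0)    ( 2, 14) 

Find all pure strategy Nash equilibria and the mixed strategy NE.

Pure NE: (Opera, Opera) and (Football, Football); Mixed NE: p = 0.875, q = 0.125

Work:
Check pure NE:
(Opera, Opera): (14, 2) - no unilateral deviation beneficial
(Football, Football): (2, 14) - no unilateral deviation beneficial
Mixed NE: P1 plays Opera with p = 0.875, P2 plays Opera with q = 0.125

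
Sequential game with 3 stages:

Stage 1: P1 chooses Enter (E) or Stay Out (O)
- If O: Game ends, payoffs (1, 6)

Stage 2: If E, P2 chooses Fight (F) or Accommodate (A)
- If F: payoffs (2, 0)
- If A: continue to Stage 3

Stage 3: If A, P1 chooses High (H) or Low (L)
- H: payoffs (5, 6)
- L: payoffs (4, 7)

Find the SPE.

SPE: (E, A, H); Outcome (5, 6)

Work:
Stage 3: P1 chooses H (5 vs 4)
Stage 2: P2: F->0, A->6 (anticipating H). Choose A
Stage 1: P1: O->1, E->5 (anticipating A, H). Choose E
SPE path: E -> A -> H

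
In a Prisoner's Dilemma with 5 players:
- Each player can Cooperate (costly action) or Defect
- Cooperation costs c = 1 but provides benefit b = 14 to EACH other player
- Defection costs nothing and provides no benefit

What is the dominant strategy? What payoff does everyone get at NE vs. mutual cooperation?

Dominant: Defect; NE payoff = 0; Coop payoff = 55

Work:
Defect dominates (saves cost c = 1, benefit to others is external)
NE: All defect → everyone gets 0
If all cooperate: each receives (4)×14 - 1 = 55
Social dilemma: 55 > 0 but NE gives 0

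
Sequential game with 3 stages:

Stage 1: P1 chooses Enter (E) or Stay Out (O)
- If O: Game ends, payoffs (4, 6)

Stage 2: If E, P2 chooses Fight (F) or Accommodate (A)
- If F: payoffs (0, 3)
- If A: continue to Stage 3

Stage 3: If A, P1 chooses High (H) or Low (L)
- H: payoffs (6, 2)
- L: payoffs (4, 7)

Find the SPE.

SPE: (O, F, H); Outcome (4, 6)

Work:
Stage 3: P1 chooses H (6 vs 4)
Stage 2: P2: F->3, A->2 (anticipating H). Choose F
Stage 1: P1: O->4, E->0 (anticipating F, H). Choose O
SPE path: O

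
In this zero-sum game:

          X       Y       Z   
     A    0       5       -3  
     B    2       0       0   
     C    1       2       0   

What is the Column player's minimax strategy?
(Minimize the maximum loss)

Column should play Z, value = 0

Work:
Column player minimizes Row's maximum payoff:
Column X: max payoff to Row = 2
Column Y: max payoff to Row = 5
Column Z: max payoff to Row = 0
Minimum is 0, achieved by column Z.
Minimax strategy: Z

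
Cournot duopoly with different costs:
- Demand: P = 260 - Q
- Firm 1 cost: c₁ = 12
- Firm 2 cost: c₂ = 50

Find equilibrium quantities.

q₁* = 95.33, q₂* = 57.33

Work:
Reaction: q₁ = (260 - 12 - q₂)/2
Reaction: q₂ = (260 - 50 - q₁)/2
Solve simultaneously:
q₁* = (260 - 2×12 + 50)/3 = 95.33
q₂* = (260 - 2×50 + 12)/3 = 57.33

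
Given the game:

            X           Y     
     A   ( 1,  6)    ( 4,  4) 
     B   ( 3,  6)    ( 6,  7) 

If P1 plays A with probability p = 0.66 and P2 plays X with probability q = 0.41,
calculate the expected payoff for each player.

E[P1] = 3.45, E[P2] = 5.4218

Work:
E[P1] = p·q·π₁(A,X) + p·(1-q)·π₁(A,Y) + (1-p)·q·π₁(B,X) + (1-p)·(1-q)·π₁(B,Y)
= 0.66·0.41·1 + 0.66·0.59·4 + 0.34·0.41·3 + 0.34·0.59·6
= 3.45

E[P2] = 5.4218 (similar calculation)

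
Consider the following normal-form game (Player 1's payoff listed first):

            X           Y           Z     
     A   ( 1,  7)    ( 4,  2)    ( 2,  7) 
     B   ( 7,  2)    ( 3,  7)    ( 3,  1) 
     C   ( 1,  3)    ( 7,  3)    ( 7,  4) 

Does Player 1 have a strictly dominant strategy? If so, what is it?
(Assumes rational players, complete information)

No strictly dominant strategy exists for Player 1

Work:
A strategy strictly dominates another if it gives a strictly higher payoff against every opponent action. Compare each pair of P1's strategies column-by-column:
  A vs B: [1 vs 7, 4 vs 3, 2 vs 3] → A does not strictly dominate B (column X: 1 ≤ 7)
  A vs C: [1 vs 1, 4 vs 7, 2 vs 7] → A does not strictly dominate C (column X: 1 ≤ 1)
  B vs A: [7 vs 1, 3 vs 4, 3 vs 2] → B does not strictly dominate A (column Y: 3 ≤ 4)
  B vs C: [7 vs 1, 3 vs 7, 3 vs 7] → B does not strictly dominate C (column Y: 3 ≤ 7)
  C vs A: [1 vs 1, 7 vs 4, 7 vs 2] → C does not strictly dominate A (column X: 1 ≤ 1)
  C vs B: [1 vs 7, 7 vs 3, 7 vs 3] → C does not strictly dominate B (column X: 1 ≤ 7)
No single strategy strictly dominates all others → no strictly dominant strategy.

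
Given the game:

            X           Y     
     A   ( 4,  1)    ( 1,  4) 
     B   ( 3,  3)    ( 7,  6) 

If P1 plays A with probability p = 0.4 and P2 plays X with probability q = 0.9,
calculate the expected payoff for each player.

E[P1] = 3.52, E[P2] = 2.5

Work:
E[P1] = p·q·π₁(A,X) + p·(1-q)·π₁(A,Y) + (1-p)·q·π₁(B,X) + (1-p)·(1-q)·π₁(B,Y)
= 0.4·0.9·4 + 0.4·0.1·1 + 0.6·0.9·3 + 0.6·0.1·7
= 3.52

E[P2] = 2.5 (similar calculation)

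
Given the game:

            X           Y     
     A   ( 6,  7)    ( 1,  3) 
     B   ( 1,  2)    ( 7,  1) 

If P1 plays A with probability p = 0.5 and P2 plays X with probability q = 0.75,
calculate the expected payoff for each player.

E[P1] = 3.625, E[P2] = 3.875

Work:
E[P1] = p·q·π₁(A,X) + p·(1-q)·π₁(A,Y) + (1-p)·q·π₁(B,X) + (1-p)·(1-q)·π₁(B,Y)
= 0.5·0.75·6 + 0.5·0.25·1 + 0.5·0.75·1 + 0.5·0.25·7
= 3.625

E[P2] = 3.875 (similar calculation)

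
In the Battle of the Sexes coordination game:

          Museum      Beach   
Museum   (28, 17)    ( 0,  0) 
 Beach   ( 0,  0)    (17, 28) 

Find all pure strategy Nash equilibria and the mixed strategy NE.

Pure NE: (Museum, Museum) and (Beach, Beach); Mixed NE: p = 0.6222, q = 0.3778

Work:
Check pure NE:
(Museum, Museum): (28, 17) - no unilateral deviation beneficial
(Beach, Beach): (17, 28) - no unilateral deviation beneficial
Mixed NE: P1 plays Museum with p = 0.6222, P2 plays Museum with q = 0.3778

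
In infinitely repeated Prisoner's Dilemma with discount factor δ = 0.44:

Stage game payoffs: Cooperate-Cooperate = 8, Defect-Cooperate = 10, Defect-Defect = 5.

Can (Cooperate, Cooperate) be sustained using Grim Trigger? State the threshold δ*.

δ* = 0.4; since δ = 0.44 ≥ 0.4, cooperation can be sustained

Work:
For Grim Trigger:
Cooperate forever: 8/(1-δ)
Defect then punished: 10 + 5·δ/(1-δ)
Need: 8/(1-δ) ≥ 10 + 5·δ/(1-δ)
Solving: δ ≥ (T-R)/(T-P) = (10-8)/(10-5) = 0.4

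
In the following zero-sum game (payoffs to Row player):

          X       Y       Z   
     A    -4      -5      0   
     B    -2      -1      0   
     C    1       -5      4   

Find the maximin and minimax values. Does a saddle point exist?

Maximin = -2, Minimax = -1, Saddle: False

Work:
Row minimums: [-5, -2, -5] → maximin = -2
Column maximums: [1, -1, 4] → minimax = -1
No saddle point (maximin ≠ minimax). Mixed strategy needed.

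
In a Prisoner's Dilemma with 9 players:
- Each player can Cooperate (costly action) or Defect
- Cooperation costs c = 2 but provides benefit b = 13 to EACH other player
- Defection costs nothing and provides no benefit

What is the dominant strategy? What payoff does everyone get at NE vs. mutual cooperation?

Dominant: Defect; NE payoff = 0; Coop payoff = 102

Work:
Defect dominates (saves cost c = 2, benefit to others is external)
NE: All defect → everyone gets 0
If all cooperate: each receives (8)×13 - 2 = 102
Social dilemma: 102 > 0 but NE gives 0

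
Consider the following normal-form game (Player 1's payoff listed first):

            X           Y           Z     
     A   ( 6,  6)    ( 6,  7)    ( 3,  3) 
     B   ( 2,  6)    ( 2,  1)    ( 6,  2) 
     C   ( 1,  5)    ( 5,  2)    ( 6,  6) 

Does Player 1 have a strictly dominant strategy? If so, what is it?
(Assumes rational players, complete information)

No strictly dominant strategy exists for Player 1

Work:
A strategy strictly dominates another if it gives a strictly higher payoff against every opponent action. Compare each pair of P1's strategies column-by-column:
  A vs B: [6 vs 2, 6 vs 2, 3 vs 6] → A does not strictly dominate B (column Z: 3 ≤ 6)
  A vs C: [6 vs 1, 6 vs 5, 3 vs 6] → A does not strictly dominate C (column Z: 3 ≤ 6)
  B vs A: [2 vs 6, 2 vs 6, 6 vs 3] → B does not strictly dominate A (column X: 2 ≤ 6)
  B vs C: [2 vs 1, 2 vs 5, 6 vs 6] → B does not strictly dominate C (column Y: 2 ≤ 5)
  C vs A: [1 vs 6, 5 vs 6, 6 vs 3] → C does not strictly dominate A (column X: 1 ≤ 6)
  C vs B: [1 vs 2, 5 vs 2, 6 vs 6] → C does not strictly dominate B (column X: 1 ≤ 2)
No single strategy strictly dominates all others → no strictly dominant strategy.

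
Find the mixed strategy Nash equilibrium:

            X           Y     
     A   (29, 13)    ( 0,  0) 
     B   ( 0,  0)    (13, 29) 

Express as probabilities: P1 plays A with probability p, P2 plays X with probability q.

p = 0.6905, q = 0.3095

Work:
Find probabilities that make opponent indifferent:
P2 chooses q to make P1 indifferent between A and B
P1 chooses p to make P2 indifferent between X and Y
Mixed NE: P1 plays (A: 0.6905, B: 0.3095), P2 plays (X: 0.3095, Y: 0.6905)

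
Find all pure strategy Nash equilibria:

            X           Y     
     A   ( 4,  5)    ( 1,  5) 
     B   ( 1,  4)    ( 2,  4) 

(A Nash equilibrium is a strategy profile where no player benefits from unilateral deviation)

Nash equilibrium: (A, X), (B, Y)

Work:
Best responses:
  P1 vs X: payoffs [4, 1] → best response A (payoff 4)
  P1 vs Y: payoffs [1, 2] → best response B (payoff 2)
  P2 vs A: payoffs [5, 5] → best response X/Y (payoff 5)
  P2 vs B: payoffs [4, 4] → best response X/Y (payoff 4)
Mutual best responses: (A,X), (B,Y) → Nash equilibria.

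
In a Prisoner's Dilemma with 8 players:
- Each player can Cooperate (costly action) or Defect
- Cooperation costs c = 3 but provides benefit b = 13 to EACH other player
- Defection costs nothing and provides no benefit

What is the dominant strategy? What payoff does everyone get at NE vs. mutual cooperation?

Dominant: Defect; NE payoff = 0; Coop payoff = 88

Work:
Defect dominates (saves cost c = 3, benefit to others is external)
NE: All defect → everyone gets 0
If all cooperate: each receives (7)×13 - 3 = 88
Social dilemma: 88 > 0 but NE gives 0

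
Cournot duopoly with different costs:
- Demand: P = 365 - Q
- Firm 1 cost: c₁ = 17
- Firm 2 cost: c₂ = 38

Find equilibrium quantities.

q₁* = 123.0, q₂* = 102.0

Work:
Reaction: q₁ = (365 - 17 - q₂)/2
Reaction: q₂ = (365 - 38 - q₁)/2
Solve simultaneously:
q₁* = (365 - 2×17 + 38)/3 = 123.0
q₂* = (365 - 2×38 + 17)/3 = 102.0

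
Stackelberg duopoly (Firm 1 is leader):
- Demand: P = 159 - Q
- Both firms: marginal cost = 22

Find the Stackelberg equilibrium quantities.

q₁* (leader) = 68.5, q₂* (follower) = 34.25

Work:
Follower's reaction: q₂ = (a - c - q₁)/2
Leader substitutes: π₁ = q₁·(a - q₁ - (a-c-q₁)/2 - c)
FOC: q₁* = (159 - 22)/2 = 68.50
Then: q₂* = (159 - 22 - 68.5)/2 = 34.25
Leader has first-mover advantage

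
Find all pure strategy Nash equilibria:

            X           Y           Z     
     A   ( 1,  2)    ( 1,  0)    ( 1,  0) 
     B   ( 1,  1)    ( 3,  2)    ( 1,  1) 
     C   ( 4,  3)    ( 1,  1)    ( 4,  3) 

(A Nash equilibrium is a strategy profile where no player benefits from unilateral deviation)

Nash equilibrium: (B, Y), (C, X), (C, Z)

Work:
Best responses:
  P1 vs X: payoffs [1, 1, 4] → best response C (payoff 4)
  P1 vs Y: payoffs [1, 3, 1] → best response B (payoff 3)
  P1 vs Z: payoffs [1, 1, 4] → best response C (payoff 4)
  P2 vs A: payoffs [2, 0, 0] → best response X (payoff 2)
  P2 vs B: payoffs [1, 2, 1] → best response Y (payoff 2)
  P2 vs C: payoffs [3, 1, 3] → best response X/Z (payoff 3)
Mutual best responses: (B,Y), (C,X), (C,Z) → Nash equilibria.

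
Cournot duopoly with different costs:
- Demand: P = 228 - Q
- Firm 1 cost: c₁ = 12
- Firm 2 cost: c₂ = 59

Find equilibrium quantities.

q₁* = 87.67, q₂* = 40.67

Work:
Reaction: q₁ = (228 - 12 - q₂)/2
Reaction: q₂ = (228 - 59 - q₁)/2
Solve simultaneously:
q₁* = (228 - 2×12 + 59)/3 = 87.67
q₂* = (228 - 2×59 + 12)/3 = 40.67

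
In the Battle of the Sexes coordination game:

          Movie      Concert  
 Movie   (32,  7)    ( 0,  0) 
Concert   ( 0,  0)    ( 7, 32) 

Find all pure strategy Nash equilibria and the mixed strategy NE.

Pure NE: (Movie, Movie) and (Concert, Concert); Mixed NE: p = 0.8205, q = 0.1795

Work:
Check pure NE:
(Movie, Movie): (32, 7) - no unilateral deviation beneficial
(Concert, Concert): (7, 32) - no unilateral deviation beneficial
Mixed NE: P1 plays Movie with p = 0.8205, P2 plays Movie with q = 0.1795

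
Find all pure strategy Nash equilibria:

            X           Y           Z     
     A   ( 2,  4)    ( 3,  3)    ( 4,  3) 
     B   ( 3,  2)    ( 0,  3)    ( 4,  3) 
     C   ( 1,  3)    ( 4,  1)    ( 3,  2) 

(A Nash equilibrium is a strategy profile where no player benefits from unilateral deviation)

Nash equilibrium: (B, Z)

Work:
Best responses:
  P1 vs X: payoffs [2, 3, 1] → best response B (payoff 3)
  P1 vs Y: payoffs [3, 0, 4] → best response C (payoff 4)
  P1 vs Z: payoffs [4, 4, 3] → best response A/B (payoff 4)
  P2 vs A: payoffs [4, 3, 3] → best response X (payoff 4)
  P2 vs B: payoffs [2, 3, 3] → best response Y/Z (payoff 3)
  P2 vs C: payoffs [3, 1, 2] → best response X (payoff 3)
Mutual best responses: (B,Z) → Nash equilibria.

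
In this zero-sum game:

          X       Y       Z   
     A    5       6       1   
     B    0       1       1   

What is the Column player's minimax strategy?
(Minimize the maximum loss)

Column should play Z, value = 1

Work:
Column player minimizes Row's maximum payoff:
Column X: max payoff to Row = 5
Column Y: max payoff to Row = 6
Column Z: max payoff to Row = 1
Minimum is 1, achieved by column Z.
Minimax strategy: Z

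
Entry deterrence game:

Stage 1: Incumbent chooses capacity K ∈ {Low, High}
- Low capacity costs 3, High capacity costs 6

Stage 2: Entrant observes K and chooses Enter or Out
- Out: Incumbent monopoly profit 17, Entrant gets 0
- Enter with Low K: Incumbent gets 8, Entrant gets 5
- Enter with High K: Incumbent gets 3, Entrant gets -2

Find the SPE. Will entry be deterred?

SPE: (High, Enter|Low, Out|High); Entry deterred. Incumbent net profit = 11

Work:
After Low K: Entrant enters (5 > 0)
After High K: Entrant stays out (-2 < 0)
Incumbent: Low → 8−3=5, High → 17−6=11
Incumbent chooses High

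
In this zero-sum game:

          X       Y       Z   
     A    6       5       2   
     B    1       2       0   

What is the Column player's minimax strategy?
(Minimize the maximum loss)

Column should play Z, value = 2

Work:
Column player minimizes Row's maximum payoff:
Column X: max payoff to Row = 6
Column Y: max payoff to Row = 5
Column Z: max payoff to Row = 2
Minimum is 2, achieved by column Z.
Minimax strategy: Z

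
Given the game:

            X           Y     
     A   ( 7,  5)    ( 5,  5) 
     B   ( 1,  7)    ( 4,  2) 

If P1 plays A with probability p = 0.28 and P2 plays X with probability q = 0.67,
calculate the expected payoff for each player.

E[P1] = 3.208, E[P2] = 5.252

Work:
E[P1] = p·q·π₁(A,X) + p·(1-q)·π₁(A,Y) + (1-p)·q·π₁(B,X) + (1-p)·(1-q)·π₁(B,Y)
= 0.28·0.67·7 + 0.28·0.33·5 + 0.72·0.67·1 + 0.72·0.33·4
= 3.208

E[P2] = 5.252 (similar calculation)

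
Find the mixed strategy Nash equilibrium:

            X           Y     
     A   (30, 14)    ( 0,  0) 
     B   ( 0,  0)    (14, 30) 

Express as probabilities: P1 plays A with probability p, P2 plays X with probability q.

p = 0.6818, q = 0.3182

Work:
Find probabilities that make opponent indifferent:
P2 chooses q to make P1 indifferent between A and B
P1 chooses p to make P2 indifferent between X and Y
Mixed NE: P1 plays (A: 0.6818, B: 0.3182), P2 plays (X: 0.3182, Y: 0.6818)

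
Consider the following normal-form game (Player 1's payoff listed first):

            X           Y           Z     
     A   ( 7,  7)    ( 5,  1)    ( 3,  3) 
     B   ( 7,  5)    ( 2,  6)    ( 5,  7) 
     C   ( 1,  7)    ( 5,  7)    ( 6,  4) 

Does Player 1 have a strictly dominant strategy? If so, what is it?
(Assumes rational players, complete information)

No strictly dominant strategy exists for Player 1

Work:
A strategy strictly dominates another if it gives a strictly higher payoff against every opponent action. Compare each pair of P1's strategies column-by-column:
  A vs B: [7 vs 7, 5 vs 2, 3 vs 5] → A does not strictly dominate B (column X: 7 ≤ 7)
  A vs C: [7 vs 1, 5 vs 5, 3 vs 6] → A does not strictly dominate C (column Y: 5 ≤ 5)
  B vs A: [7 vs 7, 2 vs 5, 5 vs 3] → B does not strictly dominate A (column X: 7 ≤ 7)
  B vs C: [7 vs 1, 2 vs 5, 5 vs 6] → B does not strictly dominate C (column Y: 2 ≤ 5)
  C vs A: [1 vs 7, 5 vs 5, 6 vs 3] → C does not strictly dominate A (column X: 1 ≤ 7)
  C vs B: [1 vs 7, 5 vs 2, 6 vs 5] → C does not strictly dominate B (column X: 1 ≤ 7)
No single strategy strictly dominates all others → no strictly dominant strategy.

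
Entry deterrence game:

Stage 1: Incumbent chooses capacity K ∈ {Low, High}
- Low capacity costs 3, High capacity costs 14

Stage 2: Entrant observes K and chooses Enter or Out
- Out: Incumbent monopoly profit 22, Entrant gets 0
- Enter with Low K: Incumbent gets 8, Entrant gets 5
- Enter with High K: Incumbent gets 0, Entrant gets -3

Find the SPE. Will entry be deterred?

SPE: (High, Enter|Low, Out|High); Entry deterred. Incumbent net profit = 8

Work:
After Low K: Entrant enters (5 > 0)
After High K: Entrant stays out (-3 < 0)
Incumbent: Low → 8−3=5, High → 22−14=8
Incumbent chooses High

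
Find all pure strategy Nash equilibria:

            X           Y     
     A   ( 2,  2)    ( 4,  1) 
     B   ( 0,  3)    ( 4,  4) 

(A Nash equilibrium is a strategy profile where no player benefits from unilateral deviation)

Nash equilibrium: (A, X), (B, Y)

Work:
Best responses:
  P1 vs X: payoffs [2, 0] → best response A (payoff 2)
  P1 vs Y: payoffs [4, 4] → best response A/B (payoff 4)
  P2 vs A: payoffs [2, 1] → best response X (payoff 2)
  P2 vs B: payoffs [3, 4] → best response Y (payoff 4)
Mutual best responses: (A,X), (B,Y) → Nash equilibria.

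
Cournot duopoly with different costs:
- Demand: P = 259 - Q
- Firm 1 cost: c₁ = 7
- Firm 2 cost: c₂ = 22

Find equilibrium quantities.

q₁* = 89.0, q₂* = 74.0

Work:
Reaction: q₁ = (259 - 7 - q₂)/2
Reaction: q₂ = (259 - 22 - q₁)/2
Solve simultaneously:
q₁* = (259 - 2×7 + 22)/3 = 89.0
q₂* = (259 - 2×22 + 7)/3 = 74.0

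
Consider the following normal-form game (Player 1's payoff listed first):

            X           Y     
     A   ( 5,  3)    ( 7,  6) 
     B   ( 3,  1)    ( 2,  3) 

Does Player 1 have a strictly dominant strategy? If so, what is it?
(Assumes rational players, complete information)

Yes, Player 1's strictly dominant strategy is A

Work:
A strategy strictly dominates another if it gives a strictly higher payoff against every opponent action. Compare each pair of P1's strategies column-by-column:
  A vs B: [5 vs 3, 7 vs 2] → A strictly dominates B
  B vs A: [3 vs 5, 2 vs 7] → B does not strictly dominate A (column X: 3 ≤ 5)
A strictly dominates every other strategy → strictly dominant.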